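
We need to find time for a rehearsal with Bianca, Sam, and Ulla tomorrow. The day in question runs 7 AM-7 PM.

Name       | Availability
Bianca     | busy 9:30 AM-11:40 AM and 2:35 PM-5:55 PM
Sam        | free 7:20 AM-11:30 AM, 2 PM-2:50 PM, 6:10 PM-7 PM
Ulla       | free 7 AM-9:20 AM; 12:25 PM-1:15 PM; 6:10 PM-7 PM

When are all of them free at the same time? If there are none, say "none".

07:20-09:20, 18:10-19:00

Bianca free: 07:00-09:30, 11:40-14:35, 17:55-19:00 (invert busy blocks within the working day).
Sam free: 07:20-11:30, 14:00-14:50, 18:10-19:00.
Ulla free: 07:00-09:20, 12:25-13:15, 18:10-19:00.
Bianca ∩ Sam: 07:20-09:30, 14:00-14:35, 18:10-19:00.
Bianca ∩ Sam ∩ Ulla: 07:20-09:20, 18:10-19:00.
Those are the intersection windows.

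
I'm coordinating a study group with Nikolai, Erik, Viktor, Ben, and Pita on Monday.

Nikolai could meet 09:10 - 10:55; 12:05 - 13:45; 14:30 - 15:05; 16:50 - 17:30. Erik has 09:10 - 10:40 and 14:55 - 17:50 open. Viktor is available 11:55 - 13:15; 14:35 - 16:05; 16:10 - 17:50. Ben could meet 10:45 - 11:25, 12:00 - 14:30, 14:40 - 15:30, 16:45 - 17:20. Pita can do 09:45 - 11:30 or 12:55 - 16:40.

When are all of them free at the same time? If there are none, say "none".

Nikolai ∩ Erik: 09:10-10:40, 14:55-15:05, 16:50-17:30.
Nikolai ∩ Erik ∩ Viktor: 14:55-15:05, 16:50-17:30.
Nikolai ∩ Erik ∩ Viktor ∩ Ben: 14:55-15:05, 16:50-17:20.
Nikolai ∩ Erik ∩ Viktor ∩ Ben ∩ Pita: 14:55-15:05.

14:55-15:05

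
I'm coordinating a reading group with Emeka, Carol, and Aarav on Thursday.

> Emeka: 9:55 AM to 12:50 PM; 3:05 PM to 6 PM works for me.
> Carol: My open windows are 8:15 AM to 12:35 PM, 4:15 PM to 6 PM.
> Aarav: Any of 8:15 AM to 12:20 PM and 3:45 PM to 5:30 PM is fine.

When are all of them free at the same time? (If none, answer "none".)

Emeka ∩ Carol: 09:55-12:35, 16:15-18:00.
Emeka ∩ Carol ∩ Aarav: 09:55-12:20, 16:15-17:30.

09:55-12:20, 16:15-17:30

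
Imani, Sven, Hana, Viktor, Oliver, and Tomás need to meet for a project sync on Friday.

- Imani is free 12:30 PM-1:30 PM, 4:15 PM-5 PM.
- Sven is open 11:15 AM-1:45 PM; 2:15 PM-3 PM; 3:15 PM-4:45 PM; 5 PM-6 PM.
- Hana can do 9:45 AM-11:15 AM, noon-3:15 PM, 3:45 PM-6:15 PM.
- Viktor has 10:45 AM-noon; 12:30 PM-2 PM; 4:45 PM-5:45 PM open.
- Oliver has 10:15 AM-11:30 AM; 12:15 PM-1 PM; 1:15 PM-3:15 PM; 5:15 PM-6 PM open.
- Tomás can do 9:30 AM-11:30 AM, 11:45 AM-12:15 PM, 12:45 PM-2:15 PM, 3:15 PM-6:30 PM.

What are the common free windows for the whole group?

Imani ∩ Sven: 12:30-13:30, 16:15-16:45.
Imani ∩ Sven ∩ Hana: 12:30-13:30, 16:15-16:45.
Imani ∩ Sven ∩ Hana ∩ Viktor: 12:30-13:30.
Imani ∩ Sven ∩ Hana ∩ Viktor ∩ Oliver: 12:30-13:00, 13:15-13:30.
Imani ∩ Sven ∩ Hana ∩ Viktor ∩ Oliver ∩ Tomás: 12:45-13:00, 13:15-13:30.
So the common availability across everyone is 12:45-13:00, 13:15-13:30.

12:45-13:00, 13:15-13:30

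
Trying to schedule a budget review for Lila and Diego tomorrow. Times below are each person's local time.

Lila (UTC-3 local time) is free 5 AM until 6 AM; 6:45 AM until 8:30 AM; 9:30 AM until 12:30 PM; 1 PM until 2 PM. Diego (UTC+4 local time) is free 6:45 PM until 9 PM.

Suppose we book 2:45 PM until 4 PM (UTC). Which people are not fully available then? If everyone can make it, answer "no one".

Lila

Lila in UTC: 08:00-09:00, 09:45-11:30, 12:30-15:30, 16:00-17:00 (add 3h to convert from UTC-3).
Diego in UTC: 14:45-17:00 (subtract 4h to convert from UTC+4).
Lila: not fully free for 14:45-16:00. Diego: free for 14:45-16:00.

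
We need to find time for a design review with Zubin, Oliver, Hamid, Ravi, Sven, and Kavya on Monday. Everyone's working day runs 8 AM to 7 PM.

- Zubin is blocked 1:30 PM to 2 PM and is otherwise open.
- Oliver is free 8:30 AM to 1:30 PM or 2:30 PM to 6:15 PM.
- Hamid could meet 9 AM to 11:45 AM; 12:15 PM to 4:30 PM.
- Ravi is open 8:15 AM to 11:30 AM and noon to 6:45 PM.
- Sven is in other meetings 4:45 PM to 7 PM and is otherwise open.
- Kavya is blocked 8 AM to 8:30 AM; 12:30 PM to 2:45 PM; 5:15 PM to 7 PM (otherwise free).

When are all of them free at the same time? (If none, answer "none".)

09:00-11:30, 12:15-12:30, 14:45-16:30

Zubin free: 08:00-13:30, 14:00-19:00 (invert busy blocks within the working day).
Oliver free: 08:30-13:30, 14:30-18:15.
Hamid free: 09:00-11:45, 12:15-16:30.
Ravi free: 08:15-11:30, 12:00-18:45.
Sven free: 08:00-16:45 (invert busy blocks within the working day).
Kavya free: 08:30-12:30, 14:45-17:15 (invert busy blocks within the working day).
Zubin ∩ Oliver: 08:30-13:30, 14:30-18:15.
Zubin ∩ Oliver ∩ Hamid: 09:00-11:45, 12:15-13:30, 14:30-16:30.
Zubin ∩ Oliver ∩ Hamid ∩ Ravi: 09:00-11:30, 12:15-13:30, 14:30-16:30.
Zubin ∩ Oliver ∩ Hamid ∩ Ravi ∩ Sven: 09:00-11:30, 12:15-13:30, 14:30-16:30.
Zubin ∩ Oliver ∩ Hamid ∩ Ravi ∩ Sven ∩ Kavya: 09:00-11:30, 12:15-12:30, 14:45-16:30.
So the common availability across everyone is 09:00-11:30, 12:15-12:30, 14:45-16:30.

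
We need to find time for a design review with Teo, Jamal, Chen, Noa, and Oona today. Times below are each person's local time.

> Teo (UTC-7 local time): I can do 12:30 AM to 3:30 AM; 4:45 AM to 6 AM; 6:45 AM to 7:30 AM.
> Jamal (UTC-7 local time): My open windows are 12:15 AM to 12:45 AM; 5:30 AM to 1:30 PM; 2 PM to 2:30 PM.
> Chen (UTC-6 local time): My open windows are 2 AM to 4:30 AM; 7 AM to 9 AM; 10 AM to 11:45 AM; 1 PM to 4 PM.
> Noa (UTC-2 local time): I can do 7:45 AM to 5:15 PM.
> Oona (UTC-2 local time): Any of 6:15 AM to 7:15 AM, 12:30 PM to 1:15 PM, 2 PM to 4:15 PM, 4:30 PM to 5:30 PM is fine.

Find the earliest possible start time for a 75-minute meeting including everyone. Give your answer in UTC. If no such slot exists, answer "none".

none

Teo in UTC: 07:30-10:30, 11:45-13:00, 13:45-14:30 (add 7h to convert from UTC-7).
Jamal in UTC: 07:15-07:45, 12:30-20:30, 21:00-21:30 (add 7h to convert from UTC-7).
Chen in UTC: 08:00-10:30, 13:00-15:00, 16:00-17:45, 19:00-22:00 (add 6h to convert from UTC-6).
Noa in UTC: 09:45-19:15 (add 2h to convert from UTC-2).
Oona in UTC: 08:15-09:15, 14:30-15:15, 16:00-18:15, 18:30-19:30 (add 2h to convert from UTC-2).
Teo ∩ Jamal: 07:30-07:45, 12:30-13:00, 13:45-14:30.
Teo ∩ Jamal ∩ Chen: 13:45-14:30.
Teo ∩ Jamal ∩ Chen ∩ Noa: 13:45-14:30.
Teo ∩ Jamal ∩ Chen ∩ Noa ∩ Oona: ∅.
There is no time when everyone is free.
No common window is at least 75 minutes long.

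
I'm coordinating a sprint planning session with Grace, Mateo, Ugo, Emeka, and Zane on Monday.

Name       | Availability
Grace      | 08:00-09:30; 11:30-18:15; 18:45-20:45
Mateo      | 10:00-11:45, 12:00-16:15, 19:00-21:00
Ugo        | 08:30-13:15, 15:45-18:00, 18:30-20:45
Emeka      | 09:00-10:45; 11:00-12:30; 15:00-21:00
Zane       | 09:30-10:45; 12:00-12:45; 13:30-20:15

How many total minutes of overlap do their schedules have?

135

Grace ∩ Mateo: 11:30-11:45, 12:00-16:15, 19:00-20:45.
Grace ∩ Mateo ∩ Ugo: 11:30-11:45, 12:00-13:15, 15:45-16:15, 19:00-20:45.
Grace ∩ Mateo ∩ Ugo ∩ Emeka: 11:30-11:45, 12:00-12:30, 15:45-16:15, 19:00-20:45.
Grace ∩ Mateo ∩ Ugo ∩ Emeka ∩ Zane: 12:00-12:30, 15:45-16:15, 19:00-20:15.
Summing the common windows: 30 + 30 + 75 = 135 minutes.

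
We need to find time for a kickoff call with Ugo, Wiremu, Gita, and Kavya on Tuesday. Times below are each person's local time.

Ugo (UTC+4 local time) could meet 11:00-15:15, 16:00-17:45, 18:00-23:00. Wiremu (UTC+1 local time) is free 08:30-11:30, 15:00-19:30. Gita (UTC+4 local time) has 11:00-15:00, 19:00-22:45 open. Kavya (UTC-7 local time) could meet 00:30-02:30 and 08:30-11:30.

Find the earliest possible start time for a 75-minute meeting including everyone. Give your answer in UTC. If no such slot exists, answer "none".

Ugo in UTC: 07:00-11:15, 12:00-13:45, 14:00-19:00 (subtract 4h to convert from UTC+4).
Wiremu in UTC: 07:30-10:30, 14:00-18:30 (subtract 1h to convert from UTC+1).
Gita in UTC: 07:00-11:00, 15:00-18:45 (subtract 4h to convert from UTC+4).
Kavya in UTC: 07:30-09:30, 15:30-18:30 (add 7h to convert from UTC-7).
Ugo ∩ Wiremu: 07:30-10:30, 14:00-18:30.
Ugo ∩ Wiremu ∩ Gita: 07:30-10:30, 15:00-18:30.
Ugo ∩ Wiremu ∩ Gita ∩ Kavya: 07:30-09:30, 15:30-18:30.
The first common window of at least 75 minutes is 07:30-09:30, so the earliest start is 07:30.

07:30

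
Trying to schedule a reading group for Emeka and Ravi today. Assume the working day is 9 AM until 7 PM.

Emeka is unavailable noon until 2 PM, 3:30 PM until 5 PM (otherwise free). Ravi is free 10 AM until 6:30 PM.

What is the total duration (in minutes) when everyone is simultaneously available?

Emeka free: 09:00-12:00, 14:00-15:30, 17:00-19:00 (invert busy blocks within the working day).
Ravi free: 10:00-18:30.
Emeka ∩ Ravi: 10:00-12:00, 14:00-15:30, 17:00-18:30.
Summing the common windows: 120 + 90 + 90 = 300 minutes.

300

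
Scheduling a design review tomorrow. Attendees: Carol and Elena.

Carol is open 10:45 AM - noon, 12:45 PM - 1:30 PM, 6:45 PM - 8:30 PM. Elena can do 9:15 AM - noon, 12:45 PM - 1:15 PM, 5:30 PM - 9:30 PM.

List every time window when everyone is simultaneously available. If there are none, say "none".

Carol ∩ Elena: 10:45-12:00, 12:45-13:15, 18:45-20:30.
So the common availability across everyone is 10:45-12:00, 12:45-13:15, 18:45-20:30.

10:45-12:00, 12:45-13:15, 18:45-20:30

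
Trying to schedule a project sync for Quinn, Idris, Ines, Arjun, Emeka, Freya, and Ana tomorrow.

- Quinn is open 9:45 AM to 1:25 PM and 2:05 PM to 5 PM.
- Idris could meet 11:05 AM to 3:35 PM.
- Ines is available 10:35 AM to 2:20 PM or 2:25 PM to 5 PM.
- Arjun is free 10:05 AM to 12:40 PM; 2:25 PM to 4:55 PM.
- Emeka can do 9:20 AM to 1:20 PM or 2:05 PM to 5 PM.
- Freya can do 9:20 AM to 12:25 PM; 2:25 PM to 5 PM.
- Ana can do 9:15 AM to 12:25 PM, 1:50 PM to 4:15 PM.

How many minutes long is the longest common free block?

80

Quinn ∩ Idris: 11:05-13:25, 14:05-15:35.
Quinn ∩ Idris ∩ Ines: 11:05-13:25, 14:05-14:20, 14:25-15:35.
Quinn ∩ Idris ∩ Ines ∩ Arjun: 11:05-12:40, 14:25-15:35.
Quinn ∩ Idris ∩ Ines ∩ Arjun ∩ Emeka: 11:05-12:40, 14:25-15:35.
Quinn ∩ Idris ∩ Ines ∩ Arjun ∩ Emeka ∩ Freya: 11:05-12:25, 14:25-15:35.
Quinn ∩ Idris ∩ Ines ∩ Arjun ∩ Emeka ∩ Freya ∩ Ana: 11:05-12:25, 14:25-15:35.
The longest is 11:05-12:25 at 80 minutes.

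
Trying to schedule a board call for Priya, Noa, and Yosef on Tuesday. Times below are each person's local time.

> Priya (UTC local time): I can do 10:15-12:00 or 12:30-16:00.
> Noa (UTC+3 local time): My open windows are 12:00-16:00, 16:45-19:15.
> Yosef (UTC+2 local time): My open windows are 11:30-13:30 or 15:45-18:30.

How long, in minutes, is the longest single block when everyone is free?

Priya in UTC: 10:15-12:00, 12:30-16:00.
Noa in UTC: 09:00-13:00, 13:45-16:15 (subtract 3h to convert from UTC+3).
Yosef in UTC: 09:30-11:30, 13:45-16:30 (subtract 2h to convert from UTC+2).
Priya ∩ Noa: 10:15-12:00, 12:30-13:00, 13:45-16:00.
Priya ∩ Noa ∩ Yosef: 10:15-11:30, 13:45-16:00.
Those are the intersection windows.
The longest is 13:45-16:00 at 135 minutes.

135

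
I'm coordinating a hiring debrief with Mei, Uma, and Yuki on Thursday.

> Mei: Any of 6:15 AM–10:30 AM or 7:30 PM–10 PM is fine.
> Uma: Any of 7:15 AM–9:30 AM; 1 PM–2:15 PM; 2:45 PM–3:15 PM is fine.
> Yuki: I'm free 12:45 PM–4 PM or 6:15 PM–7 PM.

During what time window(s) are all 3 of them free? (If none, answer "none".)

Mei ∩ Uma: 07:15-09:30.
Mei ∩ Uma ∩ Yuki: ∅.
There is no time when everyone is free.

none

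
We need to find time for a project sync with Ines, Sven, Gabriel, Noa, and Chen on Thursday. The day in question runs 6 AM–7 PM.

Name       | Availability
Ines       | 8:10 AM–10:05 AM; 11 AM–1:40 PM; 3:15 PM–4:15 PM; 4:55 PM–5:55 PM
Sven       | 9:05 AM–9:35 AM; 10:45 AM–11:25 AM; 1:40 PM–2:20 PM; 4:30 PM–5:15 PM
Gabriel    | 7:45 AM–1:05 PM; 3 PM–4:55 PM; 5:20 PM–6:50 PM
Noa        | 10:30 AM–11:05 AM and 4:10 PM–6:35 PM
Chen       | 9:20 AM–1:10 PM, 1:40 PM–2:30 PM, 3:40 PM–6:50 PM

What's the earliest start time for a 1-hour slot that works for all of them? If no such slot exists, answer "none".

Ines ∩ Sven: 09:05-09:35, 11:00-11:25, 16:55-17:15.
Ines ∩ Sven ∩ Gabriel: 09:05-09:35, 11:00-11:25.
Ines ∩ Sven ∩ Gabriel ∩ Noa: 11:00-11:05.
Ines ∩ Sven ∩ Gabriel ∩ Noa ∩ Chen: 11:00-11:05.
So the common availability across everyone is 11:00-11:05.
No common window is at least 60 minutes long.

none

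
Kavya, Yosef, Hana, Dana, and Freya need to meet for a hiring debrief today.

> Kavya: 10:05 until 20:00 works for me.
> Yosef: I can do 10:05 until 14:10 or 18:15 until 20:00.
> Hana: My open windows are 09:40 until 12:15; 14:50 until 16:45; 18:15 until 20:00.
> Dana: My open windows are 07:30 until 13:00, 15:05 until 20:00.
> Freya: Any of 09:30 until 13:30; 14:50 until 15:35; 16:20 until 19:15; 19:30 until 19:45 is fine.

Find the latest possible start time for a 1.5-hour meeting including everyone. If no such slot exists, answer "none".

Kavya ∩ Yosef: 10:05-14:10, 18:15-20:00.
Kavya ∩ Yosef ∩ Hana: 10:05-12:15, 18:15-20:00.
Kavya ∩ Yosef ∩ Hana ∩ Dana: 10:05-12:15, 18:15-20:00.
Kavya ∩ Yosef ∩ Hana ∩ Dana ∩ Freya: 10:05-12:15, 18:15-19:15, 19:30-19:45.
The last common window of at least 90 minutes is 10:05-12:15; a 90-minute meeting can start as late as 10:45 and still end by 12:15.

10:45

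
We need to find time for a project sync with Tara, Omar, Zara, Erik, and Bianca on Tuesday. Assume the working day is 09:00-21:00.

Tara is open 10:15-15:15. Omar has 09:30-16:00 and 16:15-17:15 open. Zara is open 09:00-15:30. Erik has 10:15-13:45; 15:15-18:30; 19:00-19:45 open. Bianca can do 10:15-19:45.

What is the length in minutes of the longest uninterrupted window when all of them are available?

Tara ∩ Omar: 10:15-15:15.
Tara ∩ Omar ∩ Zara: 10:15-15:15.
Tara ∩ Omar ∩ Zara ∩ Erik: 10:15-13:45.
Tara ∩ Omar ∩ Zara ∩ Erik ∩ Bianca: 10:15-13:45.
The longest is 10:15-13:45 at 210 minutes.

210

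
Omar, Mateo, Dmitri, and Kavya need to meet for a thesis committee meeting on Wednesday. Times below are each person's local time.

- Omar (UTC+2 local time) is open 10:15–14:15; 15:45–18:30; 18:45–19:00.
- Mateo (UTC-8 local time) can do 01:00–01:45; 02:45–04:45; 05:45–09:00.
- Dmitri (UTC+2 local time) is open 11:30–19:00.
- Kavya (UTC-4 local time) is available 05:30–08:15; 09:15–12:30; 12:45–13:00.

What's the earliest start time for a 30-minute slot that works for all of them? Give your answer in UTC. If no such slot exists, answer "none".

Omar in UTC: 08:15-12:15, 13:45-16:30, 16:45-17:00 (subtract 2h to convert from UTC+2).
Mateo in UTC: 09:00-09:45, 10:45-12:45, 13:45-17:00 (add 8h to convert from UTC-8).
Dmitri in UTC: 09:30-17:00 (subtract 2h to convert from UTC+2).
Kavya in UTC: 09:30-12:15, 13:15-16:30, 16:45-17:00 (add 4h to convert from UTC-4).
Omar ∩ Mateo: 09:00-09:45, 10:45-12:15, 13:45-16:30, 16:45-17:00.
Omar ∩ Mateo ∩ Dmitri: 09:30-09:45, 10:45-12:15, 13:45-16:30, 16:45-17:00.
Omar ∩ Mateo ∩ Dmitri ∩ Kavya: 09:30-09:45, 10:45-12:15, 13:45-16:30, 16:45-17:00.
The first common window of at least 30 minutes is 10:45-12:15, so the earliest start is 10:45.

10:45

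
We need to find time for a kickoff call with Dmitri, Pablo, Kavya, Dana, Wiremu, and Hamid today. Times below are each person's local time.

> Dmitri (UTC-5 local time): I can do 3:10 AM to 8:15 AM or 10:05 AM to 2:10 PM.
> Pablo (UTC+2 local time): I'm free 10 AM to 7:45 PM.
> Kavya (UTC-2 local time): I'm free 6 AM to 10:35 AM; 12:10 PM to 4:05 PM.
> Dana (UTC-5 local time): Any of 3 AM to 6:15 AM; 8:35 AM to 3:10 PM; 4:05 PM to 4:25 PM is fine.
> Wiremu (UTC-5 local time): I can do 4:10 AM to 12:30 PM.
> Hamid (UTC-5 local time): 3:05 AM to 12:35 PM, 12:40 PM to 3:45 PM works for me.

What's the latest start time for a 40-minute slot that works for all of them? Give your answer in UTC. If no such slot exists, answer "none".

Dmitri in UTC: 08:10-13:15, 15:05-19:10 (add 5h to convert from UTC-5).
Pablo in UTC: 08:00-17:45 (subtract 2h to convert from UTC+2).
Kavya in UTC: 08:00-12:35, 14:10-18:05 (add 2h to convert from UTC-2).
Dana in UTC: 08:00-11:15, 13:35-20:10, 21:05-21:25 (add 5h to convert from UTC-5).
Wiremu in UTC: 09:10-17:30 (add 5h to convert from UTC-5).
Hamid in UTC: 08:05-17:35, 17:40-20:45 (add 5h to convert from UTC-5).
Dmitri ∩ Pablo: 08:10-13:15, 15:05-17:45.
Dmitri ∩ Pablo ∩ Kavya: 08:10-12:35, 15:05-17:45.
Dmitri ∩ Pablo ∩ Kavya ∩ Dana: 08:10-11:15, 15:05-17:45.
Dmitri ∩ Pablo ∩ Kavya ∩ Dana ∩ Wiremu: 09:10-11:15, 15:05-17:30.
Dmitri ∩ Pablo ∩ Kavya ∩ Dana ∩ Wiremu ∩ Hamid: 09:10-11:15, 15:05-17:30.
The last common window of at least 40 minutes is 15:05-17:30; a 40-minute meeting can start as late as 16:50 and still end by 17:30.

16:50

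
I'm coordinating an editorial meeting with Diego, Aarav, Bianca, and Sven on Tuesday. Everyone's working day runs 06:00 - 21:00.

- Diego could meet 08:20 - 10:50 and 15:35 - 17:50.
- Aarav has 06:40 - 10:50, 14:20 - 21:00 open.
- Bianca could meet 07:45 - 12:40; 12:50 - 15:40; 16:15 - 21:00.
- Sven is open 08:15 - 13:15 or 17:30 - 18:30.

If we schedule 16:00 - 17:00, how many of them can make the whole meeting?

2

Diego and Aarav can make the full 16:00-17:00 slot — that's 2.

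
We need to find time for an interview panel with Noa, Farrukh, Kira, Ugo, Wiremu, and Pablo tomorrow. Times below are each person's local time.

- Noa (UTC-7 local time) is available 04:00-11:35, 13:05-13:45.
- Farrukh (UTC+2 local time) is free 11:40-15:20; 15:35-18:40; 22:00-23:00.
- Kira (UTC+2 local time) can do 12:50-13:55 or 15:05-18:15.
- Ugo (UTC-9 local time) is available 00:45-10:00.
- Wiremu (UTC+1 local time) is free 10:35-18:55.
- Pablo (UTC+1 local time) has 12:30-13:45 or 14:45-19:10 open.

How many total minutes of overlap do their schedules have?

Noa in UTC: 11:00-18:35, 20:05-20:45 (add 7h to convert from UTC-7).
Farrukh in UTC: 09:40-13:20, 13:35-16:40, 20:00-21:00 (subtract 2h to convert from UTC+2).
Kira in UTC: 10:50-11:55, 13:05-16:15 (subtract 2h to convert from UTC+2).
Ugo in UTC: 09:45-19:00 (add 9h to convert from UTC-9).
Wiremu in UTC: 09:35-17:55 (subtract 1h to convert from UTC+1).
Pablo in UTC: 11:30-12:45, 13:45-18:10 (subtract 1h to convert from UTC+1).
Noa ∩ Farrukh: 11:00-13:20, 13:35-16:40, 20:05-20:45.
Noa ∩ Farrukh ∩ Kira: 11:00-11:55, 13:05-13:20, 13:35-16:15.
Noa ∩ Farrukh ∩ Kira ∩ Ugo: 11:00-11:55, 13:05-13:20, 13:35-16:15.
Noa ∩ Farrukh ∩ Kira ∩ Ugo ∩ Wiremu: 11:00-11:55, 13:05-13:20, 13:35-16:15.
Noa ∩ Farrukh ∩ Kira ∩ Ugo ∩ Wiremu ∩ Pablo: 11:30-11:55, 13:45-16:15.
Summing the common windows: 25 + 150 = 175 minutes.

175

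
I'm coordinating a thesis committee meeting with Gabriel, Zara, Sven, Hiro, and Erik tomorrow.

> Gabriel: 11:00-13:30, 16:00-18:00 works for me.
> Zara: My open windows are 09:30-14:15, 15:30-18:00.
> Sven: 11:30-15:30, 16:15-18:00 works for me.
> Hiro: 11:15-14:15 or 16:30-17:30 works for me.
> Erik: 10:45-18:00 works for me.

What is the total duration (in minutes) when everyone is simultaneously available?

180

Gabriel ∩ Zara: 11:00-13:30, 16:00-18:00.
Gabriel ∩ Zara ∩ Sven: 11:30-13:30, 16:15-18:00.
Gabriel ∩ Zara ∩ Sven ∩ Hiro: 11:30-13:30, 16:30-17:30.
Gabriel ∩ Zara ∩ Sven ∩ Hiro ∩ Erik: 11:30-13:30, 16:30-17:30.
Summing the common windows: 120 + 60 = 180 minutes.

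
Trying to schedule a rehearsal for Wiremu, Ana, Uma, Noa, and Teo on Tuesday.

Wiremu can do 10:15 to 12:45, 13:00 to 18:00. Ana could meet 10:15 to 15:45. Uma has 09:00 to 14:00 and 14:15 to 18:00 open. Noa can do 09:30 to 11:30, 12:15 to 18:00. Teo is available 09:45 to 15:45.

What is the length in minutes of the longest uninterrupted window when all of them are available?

90

Wiremu ∩ Ana: 10:15-12:45, 13:00-15:45.
Wiremu ∩ Ana ∩ Uma: 10:15-12:45, 13:00-14:00, 14:15-15:45.
Wiremu ∩ Ana ∩ Uma ∩ Noa: 10:15-11:30, 12:15-12:45, 13:00-14:00, 14:15-15:45.
Wiremu ∩ Ana ∩ Uma ∩ Noa ∩ Teo: 10:15-11:30, 12:15-12:45, 13:00-14:00, 14:15-15:45.
The longest is 14:15-15:45 at 90 minutes.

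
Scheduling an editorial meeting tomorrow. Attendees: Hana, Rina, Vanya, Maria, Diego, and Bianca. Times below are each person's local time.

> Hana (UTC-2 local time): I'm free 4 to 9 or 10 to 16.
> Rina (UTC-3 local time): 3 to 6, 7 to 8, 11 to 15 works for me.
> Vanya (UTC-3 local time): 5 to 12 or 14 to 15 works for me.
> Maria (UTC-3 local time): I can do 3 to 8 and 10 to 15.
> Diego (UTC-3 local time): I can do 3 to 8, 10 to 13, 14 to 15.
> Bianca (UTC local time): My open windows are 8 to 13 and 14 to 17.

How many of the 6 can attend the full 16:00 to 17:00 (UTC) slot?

Hana in UTC: 06:00-11:00, 12:00-18:00 (add 2h to convert from UTC-2).
Rina in UTC: 06:00-09:00, 10:00-11:00, 14:00-18:00 (add 3h to convert from UTC-3).
Vanya in UTC: 08:00-15:00, 17:00-18:00 (add 3h to convert from UTC-3).
Maria in UTC: 06:00-11:00, 13:00-18:00 (add 3h to convert from UTC-3).
Diego in UTC: 06:00-11:00, 13:00-16:00, 17:00-18:00 (add 3h to convert from UTC-3).
Bianca in UTC: 08:00-13:00, 14:00-17:00.
Hana, Rina, Maria, and Bianca can make the full 16:00-17:00 slot — that's 4.

4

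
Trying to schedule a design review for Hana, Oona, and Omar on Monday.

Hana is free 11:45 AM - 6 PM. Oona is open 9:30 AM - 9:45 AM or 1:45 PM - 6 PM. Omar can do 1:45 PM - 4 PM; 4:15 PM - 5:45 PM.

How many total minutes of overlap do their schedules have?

225

Hana ∩ Oona: 13:45-18:00.
Hana ∩ Oona ∩ Omar: 13:45-16:00, 16:15-17:45.
Summing the common windows: 135 + 90 = 225 minutes.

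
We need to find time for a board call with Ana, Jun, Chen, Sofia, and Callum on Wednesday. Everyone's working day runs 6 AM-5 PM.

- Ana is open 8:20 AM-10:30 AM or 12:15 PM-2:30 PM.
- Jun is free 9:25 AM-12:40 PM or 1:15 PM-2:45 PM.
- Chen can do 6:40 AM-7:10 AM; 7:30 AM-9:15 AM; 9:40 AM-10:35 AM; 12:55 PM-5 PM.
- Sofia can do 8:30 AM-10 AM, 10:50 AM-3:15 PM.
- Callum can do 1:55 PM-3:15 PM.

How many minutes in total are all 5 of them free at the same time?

Ana ∩ Jun: 09:25-10:30, 12:15-12:40, 13:15-14:30.
Ana ∩ Jun ∩ Chen: 09:40-10:30, 13:15-14:30.
Ana ∩ Jun ∩ Chen ∩ Sofia: 09:40-10:00, 13:15-14:30.
Ana ∩ Jun ∩ Chen ∩ Sofia ∩ Callum: 13:55-14:30.
Those are the intersection windows.
That's a single block of 35 minutes.

35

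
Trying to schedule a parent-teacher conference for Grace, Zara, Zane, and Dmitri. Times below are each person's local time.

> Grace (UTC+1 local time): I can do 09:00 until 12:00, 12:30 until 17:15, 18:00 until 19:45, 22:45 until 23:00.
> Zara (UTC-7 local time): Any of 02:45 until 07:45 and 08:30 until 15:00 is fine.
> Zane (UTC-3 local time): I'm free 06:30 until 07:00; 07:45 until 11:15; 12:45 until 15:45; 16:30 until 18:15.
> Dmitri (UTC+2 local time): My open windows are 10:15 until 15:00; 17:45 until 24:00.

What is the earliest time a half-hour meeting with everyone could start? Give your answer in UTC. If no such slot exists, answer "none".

Grace in UTC: 08:00-11:00, 11:30-16:15, 17:00-18:45, 21:45-22:00 (subtract 1h to convert from UTC+1).
Zara in UTC: 09:45-14:45, 15:30-22:00 (add 7h to convert from UTC-7).
Zane in UTC: 09:30-10:00, 10:45-14:15, 15:45-18:45, 19:30-21:15 (add 3h to convert from UTC-3).
Dmitri in UTC: 08:15-13:00, 15:45-22:00 (subtract 2h to convert from UTC+2).
Grace ∩ Zara: 09:45-11:00, 11:30-14:45, 15:30-16:15, 17:00-18:45, 21:45-22:00.
Grace ∩ Zara ∩ Zane: 09:45-10:00, 10:45-11:00, 11:30-14:15, 15:45-16:15, 17:00-18:45.
Grace ∩ Zara ∩ Zane ∩ Dmitri: 09:45-10:00, 10:45-11:00, 11:30-13:00, 15:45-16:15, 17:00-18:45.
The first common window of at least 30 minutes is 11:30-13:00, so the earliest start is 11:30.

11:30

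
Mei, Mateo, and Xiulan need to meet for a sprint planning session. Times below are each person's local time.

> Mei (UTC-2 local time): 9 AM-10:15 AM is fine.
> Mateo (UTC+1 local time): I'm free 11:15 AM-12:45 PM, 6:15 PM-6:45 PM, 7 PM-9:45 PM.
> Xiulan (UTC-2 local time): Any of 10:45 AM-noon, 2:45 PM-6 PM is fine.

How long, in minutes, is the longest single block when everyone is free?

0

Mei in UTC: 11:00-12:15 (add 2h to convert from UTC-2).
Mateo in UTC: 10:15-11:45, 17:15-17:45, 18:00-20:45 (subtract 1h to convert from UTC+1).
Xiulan in UTC: 12:45-14:00, 16:45-20:00 (add 2h to convert from UTC-2).
Mei ∩ Mateo: 11:00-11:45.
Mei ∩ Mateo ∩ Xiulan: ∅.
There is no time when everyone is free.
No common window exists, so the longest block is 0 minutes.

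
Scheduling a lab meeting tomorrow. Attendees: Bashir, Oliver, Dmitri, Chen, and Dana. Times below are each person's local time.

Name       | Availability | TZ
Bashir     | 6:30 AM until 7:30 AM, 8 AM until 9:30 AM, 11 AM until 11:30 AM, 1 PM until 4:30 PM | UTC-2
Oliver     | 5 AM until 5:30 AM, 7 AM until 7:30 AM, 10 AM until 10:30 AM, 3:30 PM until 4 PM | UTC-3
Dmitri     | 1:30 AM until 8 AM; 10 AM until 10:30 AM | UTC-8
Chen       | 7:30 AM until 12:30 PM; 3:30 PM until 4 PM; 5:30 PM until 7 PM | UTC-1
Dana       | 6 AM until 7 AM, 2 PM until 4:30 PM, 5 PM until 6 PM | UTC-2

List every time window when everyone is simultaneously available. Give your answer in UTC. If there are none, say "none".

Bashir in UTC: 08:30-09:30, 10:00-11:30, 13:00-13:30, 15:00-18:30 (add 2h to convert from UTC-2).
Oliver in UTC: 08:00-08:30, 10:00-10:30, 13:00-13:30, 18:30-19:00 (add 3h to convert from UTC-3).
Dmitri in UTC: 09:30-16:00, 18:00-18:30 (add 8h to convert from UTC-8).
Chen in UTC: 08:30-13:30, 16:30-17:00, 18:30-20:00 (add 1h to convert from UTC-1).
Dana in UTC: 08:00-09:00, 16:00-18:30, 19:00-20:00 (add 2h to convert from UTC-2).
Bashir ∩ Oliver: 10:00-10:30, 13:00-13:30.
Bashir ∩ Oliver ∩ Dmitri: 10:00-10:30, 13:00-13:30.
Bashir ∩ Oliver ∩ Dmitri ∩ Chen: 10:00-10:30, 13:00-13:30.
Bashir ∩ Oliver ∩ Dmitri ∩ Chen ∩ Dana: ∅.
There is no time when everyone is free.

none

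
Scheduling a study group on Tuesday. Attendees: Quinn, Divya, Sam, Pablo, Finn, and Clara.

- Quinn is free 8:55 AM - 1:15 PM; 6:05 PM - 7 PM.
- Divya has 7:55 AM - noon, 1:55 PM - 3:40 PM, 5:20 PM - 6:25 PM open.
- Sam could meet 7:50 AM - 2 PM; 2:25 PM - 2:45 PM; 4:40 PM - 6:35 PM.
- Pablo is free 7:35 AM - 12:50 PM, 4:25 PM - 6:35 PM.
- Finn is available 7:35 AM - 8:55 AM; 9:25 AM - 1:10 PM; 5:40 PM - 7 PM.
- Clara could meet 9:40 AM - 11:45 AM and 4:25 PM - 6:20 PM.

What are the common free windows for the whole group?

Quinn ∩ Divya: 08:55-12:00, 18:05-18:25.
Quinn ∩ Divya ∩ Sam: 08:55-12:00, 18:05-18:25.
Quinn ∩ Divya ∩ Sam ∩ Pablo: 08:55-12:00, 18:05-18:25.
Quinn ∩ Divya ∩ Sam ∩ Pablo ∩ Finn: 09:25-12:00, 18:05-18:25.
Quinn ∩ Divya ∩ Sam ∩ Pablo ∩ Finn ∩ Clara: 09:40-11:45, 18:05-18:20.

09:40-11:45, 18:05-18:20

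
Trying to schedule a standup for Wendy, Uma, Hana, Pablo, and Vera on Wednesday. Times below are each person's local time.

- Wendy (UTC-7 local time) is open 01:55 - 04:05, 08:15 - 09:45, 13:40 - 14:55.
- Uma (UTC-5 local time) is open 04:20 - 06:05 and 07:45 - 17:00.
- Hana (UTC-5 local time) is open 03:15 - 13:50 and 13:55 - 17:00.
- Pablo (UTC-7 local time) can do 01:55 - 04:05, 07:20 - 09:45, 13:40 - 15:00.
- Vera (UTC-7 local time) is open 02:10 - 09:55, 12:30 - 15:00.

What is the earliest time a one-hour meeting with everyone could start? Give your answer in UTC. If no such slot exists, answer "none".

09:20

Wendy in UTC: 08:55-11:05, 15:15-16:45, 20:40-21:55 (add 7h to convert from UTC-7).
Uma in UTC: 09:20-11:05, 12:45-22:00 (add 5h to convert from UTC-5).
Hana in UTC: 08:15-18:50, 18:55-22:00 (add 5h to convert from UTC-5).
Pablo in UTC: 08:55-11:05, 14:20-16:45, 20:40-22:00 (add 7h to convert from UTC-7).
Vera in UTC: 09:10-16:55, 19:30-22:00 (add 7h to convert from UTC-7).
Wendy ∩ Uma: 09:20-11:05, 15:15-16:45, 20:40-21:55.
Wendy ∩ Uma ∩ Hana: 09:20-11:05, 15:15-16:45, 20:40-21:55.
Wendy ∩ Uma ∩ Hana ∩ Pablo: 09:20-11:05, 15:15-16:45, 20:40-21:55.
Wendy ∩ Uma ∩ Hana ∩ Pablo ∩ Vera: 09:20-11:05, 15:15-16:45, 20:40-21:55.
So the common availability across everyone is 09:20-11:05, 15:15-16:45, 20:40-21:55.
The first common window of at least 60 minutes is 09:20-11:05, so the earliest start is 09:20.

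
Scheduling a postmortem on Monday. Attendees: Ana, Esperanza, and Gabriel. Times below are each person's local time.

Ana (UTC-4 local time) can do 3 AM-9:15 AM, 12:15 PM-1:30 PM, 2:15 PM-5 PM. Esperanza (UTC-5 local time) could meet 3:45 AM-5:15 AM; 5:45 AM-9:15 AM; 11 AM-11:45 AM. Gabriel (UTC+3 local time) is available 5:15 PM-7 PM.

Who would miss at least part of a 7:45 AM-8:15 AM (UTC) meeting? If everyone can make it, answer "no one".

Esperanza, Gabriel

Ana in UTC: 07:00-13:15, 16:15-17:30, 18:15-21:00 (add 4h to convert from UTC-4).
Esperanza in UTC: 08:45-10:15, 10:45-14:15, 16:00-16:45 (add 5h to convert from UTC-5).
Gabriel in UTC: 14:15-16:00 (subtract 3h to convert from UTC+3).
Ana: free for 07:45-08:15. Esperanza: not fully free for 07:45-08:15. Gabriel: not fully free for 07:45-08:15.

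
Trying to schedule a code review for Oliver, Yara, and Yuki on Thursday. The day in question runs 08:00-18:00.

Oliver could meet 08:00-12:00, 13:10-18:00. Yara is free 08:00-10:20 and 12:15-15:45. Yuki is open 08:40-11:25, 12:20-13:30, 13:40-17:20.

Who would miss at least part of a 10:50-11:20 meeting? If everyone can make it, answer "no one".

Oliver: free for 10:50-11:20. Yara: not fully free for 10:50-11:20. Yuki: free for 10:50-11:20.

Yara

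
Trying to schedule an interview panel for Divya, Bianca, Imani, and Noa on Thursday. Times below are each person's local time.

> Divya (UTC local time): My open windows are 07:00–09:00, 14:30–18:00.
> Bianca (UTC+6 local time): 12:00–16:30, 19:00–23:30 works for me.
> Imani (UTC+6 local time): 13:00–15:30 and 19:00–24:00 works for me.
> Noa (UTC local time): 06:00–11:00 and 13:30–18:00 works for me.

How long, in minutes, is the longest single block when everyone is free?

Divya in UTC: 07:00-09:00, 14:30-18:00.
Bianca in UTC: 06:00-10:30, 13:00-17:30 (subtract 6h to convert from UTC+6).
Imani in UTC: 07:00-09:30, 13:00-18:00 (subtract 6h to convert from UTC+6).
Noa in UTC: 06:00-11:00, 13:30-18:00.
Divya ∩ Bianca: 07:00-09:00, 14:30-17:30.
Divya ∩ Bianca ∩ Imani: 07:00-09:00, 14:30-17:30.
Divya ∩ Bianca ∩ Imani ∩ Noa: 07:00-09:00, 14:30-17:30.
Those are the intersection windows.
The longest is 14:30-17:30 at 180 minutes.

180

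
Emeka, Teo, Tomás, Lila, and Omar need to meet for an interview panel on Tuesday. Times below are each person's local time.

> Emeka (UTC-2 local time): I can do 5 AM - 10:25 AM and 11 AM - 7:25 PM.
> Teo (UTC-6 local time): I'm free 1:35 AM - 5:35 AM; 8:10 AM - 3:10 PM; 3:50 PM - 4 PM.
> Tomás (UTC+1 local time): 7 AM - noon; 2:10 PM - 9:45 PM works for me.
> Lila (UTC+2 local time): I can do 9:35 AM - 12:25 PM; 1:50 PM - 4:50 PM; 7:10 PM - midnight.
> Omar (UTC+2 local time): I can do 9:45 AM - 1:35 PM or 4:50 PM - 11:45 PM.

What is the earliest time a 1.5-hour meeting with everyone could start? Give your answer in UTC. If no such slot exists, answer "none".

07:45

Emeka in UTC: 07:00-12:25, 13:00-21:25 (add 2h to convert from UTC-2).
Teo in UTC: 07:35-11:35, 14:10-21:10, 21:50-22:00 (add 6h to convert from UTC-6).
Tomás in UTC: 06:00-11:00, 13:10-20:45 (subtract 1h to convert from UTC+1).
Lila in UTC: 07:35-10:25, 11:50-14:50, 17:10-22:00 (subtract 2h to convert from UTC+2).
Omar in UTC: 07:45-11:35, 14:50-21:45 (subtract 2h to convert from UTC+2).
Emeka ∩ Teo: 07:35-11:35, 14:10-21:10.
Emeka ∩ Teo ∩ Tomás: 07:35-11:00, 14:10-20:45.
Emeka ∩ Teo ∩ Tomás ∩ Lila: 07:35-10:25, 14:10-14:50, 17:10-20:45.
Emeka ∩ Teo ∩ Tomás ∩ Lila ∩ Omar: 07:45-10:25, 17:10-20:45.
The first common window of at least 90 minutes is 07:45-10:25, so the earliest start is 07:45.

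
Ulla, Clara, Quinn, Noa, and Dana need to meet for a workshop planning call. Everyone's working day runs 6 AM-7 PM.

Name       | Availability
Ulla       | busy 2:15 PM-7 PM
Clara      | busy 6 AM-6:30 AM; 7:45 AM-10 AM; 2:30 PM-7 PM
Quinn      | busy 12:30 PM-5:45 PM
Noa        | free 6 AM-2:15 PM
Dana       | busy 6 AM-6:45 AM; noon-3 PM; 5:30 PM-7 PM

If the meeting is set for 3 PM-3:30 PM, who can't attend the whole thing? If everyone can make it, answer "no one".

Clara, Noa, Quinn, Ulla

Ulla free: 06:00-14:15 (invert busy blocks within the working day).
Clara free: 06:30-07:45, 10:00-14:30 (invert busy blocks within the working day).
Quinn free: 06:00-12:30, 17:45-19:00 (invert busy blocks within the working day).
Noa free: 06:00-14:15.
Dana free: 06:45-12:00, 15:00-17:30 (invert busy blocks within the working day).
Ulla: not fully free for 15:00-15:30. Clara: not fully free for 15:00-15:30. Quinn: not fully free for 15:00-15:30. Noa: not fully free for 15:00-15:30. Dana: free for 15:00-15:30.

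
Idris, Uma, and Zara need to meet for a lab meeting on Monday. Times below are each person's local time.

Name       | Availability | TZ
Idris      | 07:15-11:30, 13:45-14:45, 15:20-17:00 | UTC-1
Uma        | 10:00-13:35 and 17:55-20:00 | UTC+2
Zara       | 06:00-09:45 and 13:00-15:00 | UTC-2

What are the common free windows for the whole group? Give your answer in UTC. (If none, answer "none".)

08:15-11:35, 16:20-17:00

Idris in UTC: 08:15-12:30, 14:45-15:45, 16:20-18:00 (add 1h to convert from UTC-1).
Uma in UTC: 08:00-11:35, 15:55-18:00 (subtract 2h to convert from UTC+2).
Zara in UTC: 08:00-11:45, 15:00-17:00 (add 2h to convert from UTC-2).
Idris ∩ Uma: 08:15-11:35, 16:20-18:00.
Idris ∩ Uma ∩ Zara: 08:15-11:35, 16:20-17:00.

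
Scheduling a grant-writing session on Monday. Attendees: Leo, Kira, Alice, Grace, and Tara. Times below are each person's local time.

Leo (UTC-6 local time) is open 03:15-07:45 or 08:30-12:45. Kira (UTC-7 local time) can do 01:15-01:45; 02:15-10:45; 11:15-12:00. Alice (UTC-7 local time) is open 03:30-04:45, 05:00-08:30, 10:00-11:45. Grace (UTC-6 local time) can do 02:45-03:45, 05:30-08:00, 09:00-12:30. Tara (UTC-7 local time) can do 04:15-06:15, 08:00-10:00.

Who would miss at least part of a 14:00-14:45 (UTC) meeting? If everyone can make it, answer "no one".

Grace, Leo, Tara

Leo in UTC: 09:15-13:45, 14:30-18:45 (add 6h to convert from UTC-6).
Kira in UTC: 08:15-08:45, 09:15-17:45, 18:15-19:00 (add 7h to convert from UTC-7).
Alice in UTC: 10:30-11:45, 12:00-15:30, 17:00-18:45 (add 7h to convert from UTC-7).
Grace in UTC: 08:45-09:45, 11:30-14:00, 15:00-18:30 (add 6h to convert from UTC-6).
Tara in UTC: 11:15-13:15, 15:00-17:00 (add 7h to convert from UTC-7).
Leo: not fully free for 14:00-14:45. Kira: free for 14:00-14:45. Alice: free for 14:00-14:45. Grace: not fully free for 14:00-14:45. Tara: not fully free for 14:00-14:45.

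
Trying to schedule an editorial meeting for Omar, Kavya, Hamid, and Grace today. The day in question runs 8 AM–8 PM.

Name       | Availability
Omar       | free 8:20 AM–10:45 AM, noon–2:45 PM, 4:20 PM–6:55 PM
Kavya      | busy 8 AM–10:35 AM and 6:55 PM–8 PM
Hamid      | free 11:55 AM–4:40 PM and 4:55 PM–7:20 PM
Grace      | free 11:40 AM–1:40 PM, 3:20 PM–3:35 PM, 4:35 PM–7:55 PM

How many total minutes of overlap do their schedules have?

Omar free: 08:20-10:45, 12:00-14:45, 16:20-18:55.
Kavya free: 10:35-18:55 (invert busy blocks within the working day).
Hamid free: 11:55-16:40, 16:55-19:20.
Grace free: 11:40-13:40, 15:20-15:35, 16:35-19:55.
Omar ∩ Kavya: 10:35-10:45, 12:00-14:45, 16:20-18:55.
Omar ∩ Kavya ∩ Hamid: 12:00-14:45, 16:20-16:40, 16:55-18:55.
Omar ∩ Kavya ∩ Hamid ∩ Grace: 12:00-13:40, 16:35-16:40, 16:55-18:55.
Summing the common windows: 100 + 5 + 120 = 225 minutes.

225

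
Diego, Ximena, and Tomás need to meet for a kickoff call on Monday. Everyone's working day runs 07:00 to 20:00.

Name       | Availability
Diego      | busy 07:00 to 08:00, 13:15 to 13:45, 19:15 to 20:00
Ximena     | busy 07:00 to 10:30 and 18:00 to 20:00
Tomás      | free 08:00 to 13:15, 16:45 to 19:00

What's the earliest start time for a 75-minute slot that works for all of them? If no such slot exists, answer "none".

10:30

Diego free: 08:00-13:15, 13:45-19:15 (invert busy blocks within the working day).
Ximena free: 10:30-18:00 (invert busy blocks within the working day).
Tomás free: 08:00-13:15, 16:45-19:00.
Diego ∩ Ximena: 10:30-13:15, 13:45-18:00.
Diego ∩ Ximena ∩ Tomás: 10:30-13:15, 16:45-18:00.
So the common availability across everyone is 10:30-13:15, 16:45-18:00.
The first common window of at least 75 minutes is 10:30-13:15, so the earliest start is 10:30.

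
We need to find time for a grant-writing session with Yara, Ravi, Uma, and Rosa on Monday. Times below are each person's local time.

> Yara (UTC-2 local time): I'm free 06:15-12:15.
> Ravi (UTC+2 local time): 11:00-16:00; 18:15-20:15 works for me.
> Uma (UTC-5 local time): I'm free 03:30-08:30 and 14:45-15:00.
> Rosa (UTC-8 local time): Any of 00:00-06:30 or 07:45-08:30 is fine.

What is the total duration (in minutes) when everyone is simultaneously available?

270

Yara in UTC: 08:15-14:15 (add 2h to convert from UTC-2).
Ravi in UTC: 09:00-14:00, 16:15-18:15 (subtract 2h to convert from UTC+2).
Uma in UTC: 08:30-13:30, 19:45-20:00 (add 5h to convert from UTC-5).
Rosa in UTC: 08:00-14:30, 15:45-16:30 (add 8h to convert from UTC-8).
Yara ∩ Ravi: 09:00-14:00.
Yara ∩ Ravi ∩ Uma: 09:00-13:30.
Yara ∩ Ravi ∩ Uma ∩ Rosa: 09:00-13:30.
So the common availability across everyone is 09:00-13:30.
That's a single block of 270 minutes.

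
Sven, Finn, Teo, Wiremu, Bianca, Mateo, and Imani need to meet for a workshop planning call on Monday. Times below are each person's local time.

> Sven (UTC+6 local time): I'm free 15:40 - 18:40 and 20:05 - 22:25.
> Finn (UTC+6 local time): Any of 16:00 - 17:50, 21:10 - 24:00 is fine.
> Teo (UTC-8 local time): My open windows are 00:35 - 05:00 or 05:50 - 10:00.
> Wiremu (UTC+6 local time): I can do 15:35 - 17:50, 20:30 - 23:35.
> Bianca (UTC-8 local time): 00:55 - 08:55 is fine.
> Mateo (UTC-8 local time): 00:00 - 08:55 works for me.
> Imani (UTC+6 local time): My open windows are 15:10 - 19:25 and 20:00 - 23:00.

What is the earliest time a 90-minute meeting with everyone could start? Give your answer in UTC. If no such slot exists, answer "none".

Sven in UTC: 09:40-12:40, 14:05-16:25 (subtract 6h to convert from UTC+6).
Finn in UTC: 10:00-11:50, 15:10-18:00 (subtract 6h to convert from UTC+6).
Teo in UTC: 08:35-13:00, 13:50-18:00 (add 8h to convert from UTC-8).
Wiremu in UTC: 09:35-11:50, 14:30-17:35 (subtract 6h to convert from UTC+6).
Bianca in UTC: 08:55-16:55 (add 8h to convert from UTC-8).
Mateo in UTC: 08:00-16:55 (add 8h to convert from UTC-8).
Imani in UTC: 09:10-13:25, 14:00-17:00 (subtract 6h to convert from UTC+6).
Sven ∩ Finn: 10:00-11:50, 15:10-16:25.
Sven ∩ Finn ∩ Teo: 10:00-11:50, 15:10-16:25.
Sven ∩ Finn ∩ Teo ∩ Wiremu: 10:00-11:50, 15:10-16:25.
Sven ∩ Finn ∩ Teo ∩ Wiremu ∩ Bianca: 10:00-11:50, 15:10-16:25.
Sven ∩ Finn ∩ Teo ∩ Wiremu ∩ Bianca ∩ Mateo: 10:00-11:50, 15:10-16:25.
Sven ∩ Finn ∩ Teo ∩ Wiremu ∩ Bianca ∩ Mateo ∩ Imani: 10:00-11:50, 15:10-16:25.
The first common window of at least 90 minutes is 10:00-11:50, so the earliest start is 10:00.

10:00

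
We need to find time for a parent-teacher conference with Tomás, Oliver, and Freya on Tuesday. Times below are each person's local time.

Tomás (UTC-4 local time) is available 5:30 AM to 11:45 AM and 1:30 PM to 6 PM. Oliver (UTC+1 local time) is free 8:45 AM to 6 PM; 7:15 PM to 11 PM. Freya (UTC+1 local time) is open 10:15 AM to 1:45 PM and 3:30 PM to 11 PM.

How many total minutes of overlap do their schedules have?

Tomás in UTC: 09:30-15:45, 17:30-22:00 (add 4h to convert from UTC-4).
Oliver in UTC: 07:45-17:00, 18:15-22:00 (subtract 1h to convert from UTC+1).
Freya in UTC: 09:15-12:45, 14:30-22:00 (subtract 1h to convert from UTC+1).
Tomás ∩ Oliver: 09:30-15:45, 18:15-22:00.
Tomás ∩ Oliver ∩ Freya: 09:30-12:45, 14:30-15:45, 18:15-22:00.
Summing the common windows: 195 + 75 + 225 = 495 minutes.

495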